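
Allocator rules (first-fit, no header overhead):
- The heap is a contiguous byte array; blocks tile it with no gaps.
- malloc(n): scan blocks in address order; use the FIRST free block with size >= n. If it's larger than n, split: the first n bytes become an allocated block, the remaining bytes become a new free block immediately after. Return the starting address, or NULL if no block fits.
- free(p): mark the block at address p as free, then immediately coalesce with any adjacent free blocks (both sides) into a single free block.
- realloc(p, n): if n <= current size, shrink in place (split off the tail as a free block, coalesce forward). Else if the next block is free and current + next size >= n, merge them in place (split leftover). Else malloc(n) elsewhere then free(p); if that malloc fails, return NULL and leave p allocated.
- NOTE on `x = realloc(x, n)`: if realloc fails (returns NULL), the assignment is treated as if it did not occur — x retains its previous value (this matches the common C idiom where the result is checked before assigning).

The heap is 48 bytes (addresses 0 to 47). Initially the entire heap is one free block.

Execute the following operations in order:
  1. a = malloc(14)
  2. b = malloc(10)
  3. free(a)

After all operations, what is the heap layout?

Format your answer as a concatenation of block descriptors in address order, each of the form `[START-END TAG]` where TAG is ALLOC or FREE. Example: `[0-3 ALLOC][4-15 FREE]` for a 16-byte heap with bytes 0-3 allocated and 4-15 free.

Answer: [0-13 FREE][14-23 ALLOC][24-47 FREE]

Derivation:
Op 1: a = malloc(14) -> a = 0; heap: [0-13 ALLOC][14-47 FREE]
Op 2: b = malloc(10) -> b = 14; heap: [0-13 ALLOC][14-23 ALLOC][24-47 FREE]
Op 3: free(a) -> (freed a); heap: [0-13 FREE][14-23 ALLOC][24-47 FREE]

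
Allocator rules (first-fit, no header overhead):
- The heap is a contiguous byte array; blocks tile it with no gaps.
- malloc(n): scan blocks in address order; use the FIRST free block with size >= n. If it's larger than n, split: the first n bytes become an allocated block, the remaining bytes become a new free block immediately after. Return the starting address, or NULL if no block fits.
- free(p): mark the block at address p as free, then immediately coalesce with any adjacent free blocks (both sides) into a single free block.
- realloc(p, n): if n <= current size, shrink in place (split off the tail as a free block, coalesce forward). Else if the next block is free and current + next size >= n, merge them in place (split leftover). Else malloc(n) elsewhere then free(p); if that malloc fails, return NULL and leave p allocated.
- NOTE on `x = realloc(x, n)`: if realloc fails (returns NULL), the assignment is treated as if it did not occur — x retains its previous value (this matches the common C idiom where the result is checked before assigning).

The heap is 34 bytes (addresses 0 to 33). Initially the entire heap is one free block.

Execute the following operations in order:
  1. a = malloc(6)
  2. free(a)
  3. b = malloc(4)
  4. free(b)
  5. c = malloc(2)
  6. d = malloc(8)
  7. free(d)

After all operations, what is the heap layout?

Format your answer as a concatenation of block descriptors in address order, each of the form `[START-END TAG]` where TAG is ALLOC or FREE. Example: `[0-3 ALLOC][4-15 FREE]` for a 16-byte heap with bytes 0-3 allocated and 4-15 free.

Op 1: a = malloc(6) -> a = 0; heap: [0-5 ALLOC][6-33 FREE]
Op 2: free(a) -> (freed a); heap: [0-33 FREE]
Op 3: b = malloc(4) -> b = 0; heap: [0-3 ALLOC][4-33 FREE]
Op 4: free(b) -> (freed b); heap: [0-33 FREE]
Op 5: c = malloc(2) -> c = 0; heap: [0-1 ALLOC][2-33 FREE]
Op 6: d = malloc(8) -> d = 2; heap: [0-1 ALLOC][2-9 ALLOC][10-33 FREE]
Op 7: free(d) -> (freed d); heap: [0-1 ALLOC][2-33 FREE]

Answer: [0-1 ALLOC][2-33 FREE]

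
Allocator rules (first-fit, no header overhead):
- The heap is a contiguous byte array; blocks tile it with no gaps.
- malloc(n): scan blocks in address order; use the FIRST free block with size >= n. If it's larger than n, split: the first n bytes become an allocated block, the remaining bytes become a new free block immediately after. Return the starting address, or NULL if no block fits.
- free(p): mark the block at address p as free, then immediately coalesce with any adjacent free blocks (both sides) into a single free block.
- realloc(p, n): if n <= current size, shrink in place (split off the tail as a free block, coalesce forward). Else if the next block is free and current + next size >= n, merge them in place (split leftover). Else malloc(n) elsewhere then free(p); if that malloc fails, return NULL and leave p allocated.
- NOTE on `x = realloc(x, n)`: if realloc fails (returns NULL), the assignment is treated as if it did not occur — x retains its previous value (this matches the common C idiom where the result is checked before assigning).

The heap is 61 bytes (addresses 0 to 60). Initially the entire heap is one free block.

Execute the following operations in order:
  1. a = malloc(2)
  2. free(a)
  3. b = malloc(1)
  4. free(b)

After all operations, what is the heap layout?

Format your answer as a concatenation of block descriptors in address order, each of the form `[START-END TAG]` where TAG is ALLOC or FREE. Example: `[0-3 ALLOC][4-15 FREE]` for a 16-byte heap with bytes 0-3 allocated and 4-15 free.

Answer: [0-60 FREE]

Derivation:
Op 1: a = malloc(2) -> a = 0; heap: [0-1 ALLOC][2-60 FREE]
Op 2: free(a) -> (freed a); heap: [0-60 FREE]
Op 3: b = malloc(1) -> b = 0; heap: [0-0 ALLOC][1-60 FREE]
Op 4: free(b) -> (freed b); heap: [0-60 FREE]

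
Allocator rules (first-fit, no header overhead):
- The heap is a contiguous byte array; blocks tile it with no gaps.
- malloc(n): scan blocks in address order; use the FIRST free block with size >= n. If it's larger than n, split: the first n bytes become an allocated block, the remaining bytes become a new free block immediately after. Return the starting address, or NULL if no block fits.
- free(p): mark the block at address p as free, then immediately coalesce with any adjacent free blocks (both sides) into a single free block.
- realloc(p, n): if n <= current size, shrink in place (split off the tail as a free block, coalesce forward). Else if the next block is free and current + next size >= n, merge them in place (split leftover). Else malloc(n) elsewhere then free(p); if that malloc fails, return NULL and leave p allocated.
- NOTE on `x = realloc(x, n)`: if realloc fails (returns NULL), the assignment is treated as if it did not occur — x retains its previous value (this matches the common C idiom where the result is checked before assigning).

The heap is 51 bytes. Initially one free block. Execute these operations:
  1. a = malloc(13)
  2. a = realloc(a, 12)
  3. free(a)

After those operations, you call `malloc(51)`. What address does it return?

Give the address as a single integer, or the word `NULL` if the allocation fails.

Answer: 0

Derivation:
Op 1: a = malloc(13) -> a = 0; heap: [0-12 ALLOC][13-50 FREE]
Op 2: a = realloc(a, 12) -> a = 0; heap: [0-11 ALLOC][12-50 FREE]
Op 3: free(a) -> (freed a); heap: [0-50 FREE]
malloc(51): first-fit scan over [0-50 FREE] -> 0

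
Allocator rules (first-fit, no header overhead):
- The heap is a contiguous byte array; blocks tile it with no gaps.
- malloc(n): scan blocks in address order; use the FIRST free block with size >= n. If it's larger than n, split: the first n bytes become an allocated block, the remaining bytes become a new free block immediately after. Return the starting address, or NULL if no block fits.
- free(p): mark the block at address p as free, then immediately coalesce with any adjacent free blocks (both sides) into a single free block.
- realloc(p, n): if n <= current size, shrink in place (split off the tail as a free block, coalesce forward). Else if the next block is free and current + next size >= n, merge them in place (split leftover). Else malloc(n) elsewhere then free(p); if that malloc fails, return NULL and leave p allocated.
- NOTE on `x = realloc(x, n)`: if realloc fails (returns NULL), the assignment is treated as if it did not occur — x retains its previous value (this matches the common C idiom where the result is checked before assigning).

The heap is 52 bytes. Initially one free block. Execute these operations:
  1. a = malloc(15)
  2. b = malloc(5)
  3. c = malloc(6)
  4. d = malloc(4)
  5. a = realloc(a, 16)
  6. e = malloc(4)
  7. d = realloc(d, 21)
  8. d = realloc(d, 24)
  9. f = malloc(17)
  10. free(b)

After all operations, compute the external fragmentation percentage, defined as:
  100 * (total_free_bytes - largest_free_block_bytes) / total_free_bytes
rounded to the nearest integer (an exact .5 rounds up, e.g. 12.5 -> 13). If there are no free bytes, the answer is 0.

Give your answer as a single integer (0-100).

Op 1: a = malloc(15) -> a = 0; heap: [0-14 ALLOC][15-51 FREE]
Op 2: b = malloc(5) -> b = 15; heap: [0-14 ALLOC][15-19 ALLOC][20-51 FREE]
Op 3: c = malloc(6) -> c = 20; heap: [0-14 ALLOC][15-19 ALLOC][20-25 ALLOC][26-51 FREE]
Op 4: d = malloc(4) -> d = 26; heap: [0-14 ALLOC][15-19 ALLOC][20-25 ALLOC][26-29 ALLOC][30-51 FREE]
Op 5: a = realloc(a, 16) -> a = 30; heap: [0-14 FREE][15-19 ALLOC][20-25 ALLOC][26-29 ALLOC][30-45 ALLOC][46-51 FREE]
Op 6: e = malloc(4) -> e = 0; heap: [0-3 ALLOC][4-14 FREE][15-19 ALLOC][20-25 ALLOC][26-29 ALLOC][30-45 ALLOC][46-51 FREE]
Op 7: d = realloc(d, 21) -> NULL (d unchanged); heap: [0-3 ALLOC][4-14 FREE][15-19 ALLOC][20-25 ALLOC][26-29 ALLOC][30-45 ALLOC][46-51 FREE]
Op 8: d = realloc(d, 24) -> NULL (d unchanged); heap: [0-3 ALLOC][4-14 FREE][15-19 ALLOC][20-25 ALLOC][26-29 ALLOC][30-45 ALLOC][46-51 FREE]
Op 9: f = malloc(17) -> f = NULL; heap: [0-3 ALLOC][4-14 FREE][15-19 ALLOC][20-25 ALLOC][26-29 ALLOC][30-45 ALLOC][46-51 FREE]
Op 10: free(b) -> (freed b); heap: [0-3 ALLOC][4-19 FREE][20-25 ALLOC][26-29 ALLOC][30-45 ALLOC][46-51 FREE]
Free blocks: [16 6] total_free=22 largest=16 -> 100*(22-16)/22 = 600/22 ≈ 27.273 -> rounds to 27

Answer: 27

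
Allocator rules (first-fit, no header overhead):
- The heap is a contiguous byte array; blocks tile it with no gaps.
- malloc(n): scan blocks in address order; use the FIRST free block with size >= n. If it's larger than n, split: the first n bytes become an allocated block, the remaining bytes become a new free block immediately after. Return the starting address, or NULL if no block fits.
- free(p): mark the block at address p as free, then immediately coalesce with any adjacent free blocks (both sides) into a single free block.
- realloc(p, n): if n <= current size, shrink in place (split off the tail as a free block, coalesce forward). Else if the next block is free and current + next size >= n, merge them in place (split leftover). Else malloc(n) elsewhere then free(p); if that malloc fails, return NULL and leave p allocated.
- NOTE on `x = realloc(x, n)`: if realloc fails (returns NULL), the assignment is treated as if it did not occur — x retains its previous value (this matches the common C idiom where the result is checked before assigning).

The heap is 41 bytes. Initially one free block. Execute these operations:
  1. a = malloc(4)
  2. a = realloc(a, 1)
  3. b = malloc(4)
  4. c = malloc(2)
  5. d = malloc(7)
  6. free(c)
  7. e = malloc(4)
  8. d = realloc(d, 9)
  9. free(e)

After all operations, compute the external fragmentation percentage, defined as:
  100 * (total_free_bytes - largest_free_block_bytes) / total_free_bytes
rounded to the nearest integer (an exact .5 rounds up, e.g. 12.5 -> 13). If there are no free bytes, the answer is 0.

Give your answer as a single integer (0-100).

Answer: 48

Derivation:
Op 1: a = malloc(4) -> a = 0; heap: [0-3 ALLOC][4-40 FREE]
Op 2: a = realloc(a, 1) -> a = 0; heap: [0-0 ALLOC][1-40 FREE]
Op 3: b = malloc(4) -> b = 1; heap: [0-0 ALLOC][1-4 ALLOC][5-40 FREE]
Op 4: c = malloc(2) -> c = 5; heap: [0-0 ALLOC][1-4 ALLOC][5-6 ALLOC][7-40 FREE]
Op 5: d = malloc(7) -> d = 7; heap: [0-0 ALLOC][1-4 ALLOC][5-6 ALLOC][7-13 ALLOC][14-40 FREE]
Op 6: free(c) -> (freed c); heap: [0-0 ALLOC][1-4 ALLOC][5-6 FREE][7-13 ALLOC][14-40 FREE]
Op 7: e = malloc(4) -> e = 14; heap: [0-0 ALLOC][1-4 ALLOC][5-6 FREE][7-13 ALLOC][14-17 ALLOC][18-40 FREE]
Op 8: d = realloc(d, 9) -> d = 18; heap: [0-0 ALLOC][1-4 ALLOC][5-13 FREE][14-17 ALLOC][18-26 ALLOC][27-40 FREE]
Op 9: free(e) -> (freed e); heap: [0-0 ALLOC][1-4 ALLOC][5-17 FREE][18-26 ALLOC][27-40 FREE]
Free blocks: [13 14] total_free=27 largest=14 -> 100*(27-14)/27 = 1300/27 ≈ 48.148 -> rounds to 48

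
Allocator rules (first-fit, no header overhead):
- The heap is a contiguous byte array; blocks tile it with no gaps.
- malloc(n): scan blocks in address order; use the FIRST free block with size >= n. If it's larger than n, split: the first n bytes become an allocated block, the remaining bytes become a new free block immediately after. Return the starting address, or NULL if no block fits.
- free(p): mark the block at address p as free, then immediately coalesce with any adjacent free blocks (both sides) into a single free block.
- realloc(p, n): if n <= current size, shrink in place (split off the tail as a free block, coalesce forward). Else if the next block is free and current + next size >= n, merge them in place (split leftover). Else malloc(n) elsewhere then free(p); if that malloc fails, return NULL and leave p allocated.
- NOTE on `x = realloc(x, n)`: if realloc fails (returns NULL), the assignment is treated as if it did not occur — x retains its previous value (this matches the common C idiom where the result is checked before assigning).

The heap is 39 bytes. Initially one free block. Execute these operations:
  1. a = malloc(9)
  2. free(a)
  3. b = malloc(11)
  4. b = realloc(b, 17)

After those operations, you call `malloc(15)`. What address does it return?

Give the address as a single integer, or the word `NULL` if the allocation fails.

Answer: 17

Derivation:
Op 1: a = malloc(9) -> a = 0; heap: [0-8 ALLOC][9-38 FREE]
Op 2: free(a) -> (freed a); heap: [0-38 FREE]
Op 3: b = malloc(11) -> b = 0; heap: [0-10 ALLOC][11-38 FREE]
Op 4: b = realloc(b, 17) -> b = 0; heap: [0-16 ALLOC][17-38 FREE]
malloc(15): first-fit scan over [0-16 ALLOC][17-38 FREE] -> 17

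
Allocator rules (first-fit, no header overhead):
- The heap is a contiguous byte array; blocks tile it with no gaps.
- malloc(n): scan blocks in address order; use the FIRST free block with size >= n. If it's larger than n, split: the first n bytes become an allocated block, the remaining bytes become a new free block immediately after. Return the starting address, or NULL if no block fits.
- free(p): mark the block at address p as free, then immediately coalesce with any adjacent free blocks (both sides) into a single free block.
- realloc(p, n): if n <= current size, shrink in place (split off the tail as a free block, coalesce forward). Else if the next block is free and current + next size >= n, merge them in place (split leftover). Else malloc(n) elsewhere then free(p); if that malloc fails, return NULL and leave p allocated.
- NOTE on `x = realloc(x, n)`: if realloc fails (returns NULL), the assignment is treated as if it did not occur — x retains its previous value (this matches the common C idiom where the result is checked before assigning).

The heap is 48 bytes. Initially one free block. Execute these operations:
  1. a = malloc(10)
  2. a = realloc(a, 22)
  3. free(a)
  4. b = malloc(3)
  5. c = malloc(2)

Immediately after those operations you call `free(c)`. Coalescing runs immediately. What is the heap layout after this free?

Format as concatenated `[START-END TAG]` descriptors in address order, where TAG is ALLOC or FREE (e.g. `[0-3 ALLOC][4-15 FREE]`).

Op 1: a = malloc(10) -> a = 0; heap: [0-9 ALLOC][10-47 FREE]
Op 2: a = realloc(a, 22) -> a = 0; heap: [0-21 ALLOC][22-47 FREE]
Op 3: free(a) -> (freed a); heap: [0-47 FREE]
Op 4: b = malloc(3) -> b = 0; heap: [0-2 ALLOC][3-47 FREE]
Op 5: c = malloc(2) -> c = 3; heap: [0-2 ALLOC][3-4 ALLOC][5-47 FREE]
free(c): c = 3 -> block [3-4 ALLOC]; mark free, coalesce with adjacent free neighbors -> [0-2 ALLOC][3-47 FREE]

Answer: [0-2 ALLOC][3-47 FREE]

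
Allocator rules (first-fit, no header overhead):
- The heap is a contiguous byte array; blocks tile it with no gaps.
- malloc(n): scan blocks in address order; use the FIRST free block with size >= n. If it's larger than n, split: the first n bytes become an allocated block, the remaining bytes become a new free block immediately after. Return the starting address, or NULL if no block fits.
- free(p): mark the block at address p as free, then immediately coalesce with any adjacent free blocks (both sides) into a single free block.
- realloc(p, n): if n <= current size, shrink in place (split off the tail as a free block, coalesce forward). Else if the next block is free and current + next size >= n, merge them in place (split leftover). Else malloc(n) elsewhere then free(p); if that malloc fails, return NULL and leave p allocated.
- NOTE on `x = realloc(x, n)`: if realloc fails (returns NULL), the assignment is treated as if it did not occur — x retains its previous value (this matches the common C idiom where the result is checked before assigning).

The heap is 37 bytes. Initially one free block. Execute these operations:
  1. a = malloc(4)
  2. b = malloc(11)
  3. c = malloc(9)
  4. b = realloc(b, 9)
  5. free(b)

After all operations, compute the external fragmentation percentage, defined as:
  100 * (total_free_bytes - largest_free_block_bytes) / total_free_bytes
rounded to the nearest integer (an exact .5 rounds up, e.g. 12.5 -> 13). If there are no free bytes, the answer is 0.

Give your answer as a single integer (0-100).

Op 1: a = malloc(4) -> a = 0; heap: [0-3 ALLOC][4-36 FREE]
Op 2: b = malloc(11) -> b = 4; heap: [0-3 ALLOC][4-14 ALLOC][15-36 FREE]
Op 3: c = malloc(9) -> c = 15; heap: [0-3 ALLOC][4-14 ALLOC][15-23 ALLOC][24-36 FREE]
Op 4: b = realloc(b, 9) -> b = 4; heap: [0-3 ALLOC][4-12 ALLOC][13-14 FREE][15-23 ALLOC][24-36 FREE]
Op 5: free(b) -> (freed b); heap: [0-3 ALLOC][4-14 FREE][15-23 ALLOC][24-36 FREE]
Free blocks: [11 13] total_free=24 largest=13 -> 100*(24-13)/24 = 1100/24 ≈ 45.833 -> rounds to 46

Answer: 46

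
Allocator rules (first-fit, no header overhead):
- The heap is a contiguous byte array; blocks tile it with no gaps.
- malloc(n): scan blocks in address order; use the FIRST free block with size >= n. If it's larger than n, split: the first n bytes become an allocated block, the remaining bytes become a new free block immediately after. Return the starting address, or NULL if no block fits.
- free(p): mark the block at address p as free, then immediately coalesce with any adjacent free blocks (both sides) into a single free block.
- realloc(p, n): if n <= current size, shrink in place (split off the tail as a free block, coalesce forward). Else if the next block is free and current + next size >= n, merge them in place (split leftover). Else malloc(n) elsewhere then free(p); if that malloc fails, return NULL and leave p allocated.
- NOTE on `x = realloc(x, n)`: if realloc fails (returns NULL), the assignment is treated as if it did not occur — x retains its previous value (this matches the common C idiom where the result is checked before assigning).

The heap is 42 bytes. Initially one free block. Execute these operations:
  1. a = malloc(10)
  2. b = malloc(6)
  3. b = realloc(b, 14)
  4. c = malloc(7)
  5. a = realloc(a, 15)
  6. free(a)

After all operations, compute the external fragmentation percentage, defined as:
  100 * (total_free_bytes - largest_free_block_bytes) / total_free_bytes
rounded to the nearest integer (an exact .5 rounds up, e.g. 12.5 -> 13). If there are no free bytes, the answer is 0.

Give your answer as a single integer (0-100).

Op 1: a = malloc(10) -> a = 0; heap: [0-9 ALLOC][10-41 FREE]
Op 2: b = malloc(6) -> b = 10; heap: [0-9 ALLOC][10-15 ALLOC][16-41 FREE]
Op 3: b = realloc(b, 14) -> b = 10; heap: [0-9 ALLOC][10-23 ALLOC][24-41 FREE]
Op 4: c = malloc(7) -> c = 24; heap: [0-9 ALLOC][10-23 ALLOC][24-30 ALLOC][31-41 FREE]
Op 5: a = realloc(a, 15) -> NULL (a unchanged); heap: [0-9 ALLOC][10-23 ALLOC][24-30 ALLOC][31-41 FREE]
Op 6: free(a) -> (freed a); heap: [0-9 FREE][10-23 ALLOC][24-30 ALLOC][31-41 FREE]
Free blocks: [10 11] total_free=21 largest=11 -> 100*(21-11)/21 = 1000/21 ≈ 47.619 -> rounds to 48

Answer: 48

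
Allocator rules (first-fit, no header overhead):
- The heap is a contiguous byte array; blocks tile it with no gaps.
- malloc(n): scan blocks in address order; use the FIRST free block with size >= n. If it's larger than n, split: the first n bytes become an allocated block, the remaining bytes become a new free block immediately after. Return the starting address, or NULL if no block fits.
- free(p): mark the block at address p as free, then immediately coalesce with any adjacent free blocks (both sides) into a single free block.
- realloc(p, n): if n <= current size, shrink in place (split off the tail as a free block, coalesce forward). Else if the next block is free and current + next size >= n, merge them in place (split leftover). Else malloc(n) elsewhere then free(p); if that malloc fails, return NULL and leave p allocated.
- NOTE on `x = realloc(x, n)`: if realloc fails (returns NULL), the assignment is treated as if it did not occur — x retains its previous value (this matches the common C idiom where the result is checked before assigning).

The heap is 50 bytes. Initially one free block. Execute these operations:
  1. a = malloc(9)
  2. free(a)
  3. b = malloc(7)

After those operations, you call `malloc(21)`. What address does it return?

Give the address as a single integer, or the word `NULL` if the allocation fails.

Op 1: a = malloc(9) -> a = 0; heap: [0-8 ALLOC][9-49 FREE]
Op 2: free(a) -> (freed a); heap: [0-49 FREE]
Op 3: b = malloc(7) -> b = 0; heap: [0-6 ALLOC][7-49 FREE]
malloc(21): first-fit scan over [0-6 ALLOC][7-49 FREE] -> 7

Answer: 7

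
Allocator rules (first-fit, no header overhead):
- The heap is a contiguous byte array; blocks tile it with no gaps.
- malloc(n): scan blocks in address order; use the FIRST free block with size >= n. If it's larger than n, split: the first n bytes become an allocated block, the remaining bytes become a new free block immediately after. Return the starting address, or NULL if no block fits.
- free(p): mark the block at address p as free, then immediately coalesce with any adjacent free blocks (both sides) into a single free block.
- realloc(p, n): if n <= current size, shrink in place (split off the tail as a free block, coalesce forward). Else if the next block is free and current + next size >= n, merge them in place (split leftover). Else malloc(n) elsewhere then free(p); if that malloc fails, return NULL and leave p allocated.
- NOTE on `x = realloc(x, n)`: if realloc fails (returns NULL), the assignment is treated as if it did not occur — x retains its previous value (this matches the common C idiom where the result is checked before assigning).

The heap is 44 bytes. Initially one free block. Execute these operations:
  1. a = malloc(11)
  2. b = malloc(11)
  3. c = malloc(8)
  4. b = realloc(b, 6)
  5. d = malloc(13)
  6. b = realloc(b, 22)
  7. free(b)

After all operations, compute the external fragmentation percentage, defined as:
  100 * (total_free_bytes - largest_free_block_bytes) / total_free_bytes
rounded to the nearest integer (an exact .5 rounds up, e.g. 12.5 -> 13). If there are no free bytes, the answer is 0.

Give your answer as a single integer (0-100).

Answer: 8

Derivation:
Op 1: a = malloc(11) -> a = 0; heap: [0-10 ALLOC][11-43 FREE]
Op 2: b = malloc(11) -> b = 11; heap: [0-10 ALLOC][11-21 ALLOC][22-43 FREE]
Op 3: c = malloc(8) -> c = 22; heap: [0-10 ALLOC][11-21 ALLOC][22-29 ALLOC][30-43 FREE]
Op 4: b = realloc(b, 6) -> b = 11; heap: [0-10 ALLOC][11-16 ALLOC][17-21 FREE][22-29 ALLOC][30-43 FREE]
Op 5: d = malloc(13) -> d = 30; heap: [0-10 ALLOC][11-16 ALLOC][17-21 FREE][22-29 ALLOC][30-42 ALLOC][43-43 FREE]
Op 6: b = realloc(b, 22) -> NULL (b unchanged); heap: [0-10 ALLOC][11-16 ALLOC][17-21 FREE][22-29 ALLOC][30-42 ALLOC][43-43 FREE]
Op 7: free(b) -> (freed b); heap: [0-10 ALLOC][11-21 FREE][22-29 ALLOC][30-42 ALLOC][43-43 FREE]
Free blocks: [11 1] total_free=12 largest=11 -> 100*(12-11)/12 = 100/12 ≈ 8.333 -> rounds to 8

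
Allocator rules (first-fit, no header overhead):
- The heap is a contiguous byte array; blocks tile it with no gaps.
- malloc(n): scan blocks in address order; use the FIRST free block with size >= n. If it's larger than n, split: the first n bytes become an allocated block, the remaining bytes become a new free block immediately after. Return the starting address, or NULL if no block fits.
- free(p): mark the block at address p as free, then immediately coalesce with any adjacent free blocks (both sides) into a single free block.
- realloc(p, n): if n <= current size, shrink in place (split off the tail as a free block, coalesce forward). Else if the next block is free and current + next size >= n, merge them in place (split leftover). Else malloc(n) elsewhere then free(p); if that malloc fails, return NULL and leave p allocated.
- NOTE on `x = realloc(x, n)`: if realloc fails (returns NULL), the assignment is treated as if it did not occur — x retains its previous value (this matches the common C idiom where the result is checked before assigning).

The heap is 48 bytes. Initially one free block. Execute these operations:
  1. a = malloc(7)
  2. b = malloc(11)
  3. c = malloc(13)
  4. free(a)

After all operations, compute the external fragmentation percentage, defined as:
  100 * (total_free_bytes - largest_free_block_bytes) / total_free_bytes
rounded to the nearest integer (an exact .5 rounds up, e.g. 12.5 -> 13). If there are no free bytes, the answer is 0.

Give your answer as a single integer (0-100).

Op 1: a = malloc(7) -> a = 0; heap: [0-6 ALLOC][7-47 FREE]
Op 2: b = malloc(11) -> b = 7; heap: [0-6 ALLOC][7-17 ALLOC][18-47 FREE]
Op 3: c = malloc(13) -> c = 18; heap: [0-6 ALLOC][7-17 ALLOC][18-30 ALLOC][31-47 FREE]
Op 4: free(a) -> (freed a); heap: [0-6 FREE][7-17 ALLOC][18-30 ALLOC][31-47 FREE]
Free blocks: [7 17] total_free=24 largest=17 -> 100*(24-17)/24 = 700/24 ≈ 29.167 -> rounds to 29

Answer: 29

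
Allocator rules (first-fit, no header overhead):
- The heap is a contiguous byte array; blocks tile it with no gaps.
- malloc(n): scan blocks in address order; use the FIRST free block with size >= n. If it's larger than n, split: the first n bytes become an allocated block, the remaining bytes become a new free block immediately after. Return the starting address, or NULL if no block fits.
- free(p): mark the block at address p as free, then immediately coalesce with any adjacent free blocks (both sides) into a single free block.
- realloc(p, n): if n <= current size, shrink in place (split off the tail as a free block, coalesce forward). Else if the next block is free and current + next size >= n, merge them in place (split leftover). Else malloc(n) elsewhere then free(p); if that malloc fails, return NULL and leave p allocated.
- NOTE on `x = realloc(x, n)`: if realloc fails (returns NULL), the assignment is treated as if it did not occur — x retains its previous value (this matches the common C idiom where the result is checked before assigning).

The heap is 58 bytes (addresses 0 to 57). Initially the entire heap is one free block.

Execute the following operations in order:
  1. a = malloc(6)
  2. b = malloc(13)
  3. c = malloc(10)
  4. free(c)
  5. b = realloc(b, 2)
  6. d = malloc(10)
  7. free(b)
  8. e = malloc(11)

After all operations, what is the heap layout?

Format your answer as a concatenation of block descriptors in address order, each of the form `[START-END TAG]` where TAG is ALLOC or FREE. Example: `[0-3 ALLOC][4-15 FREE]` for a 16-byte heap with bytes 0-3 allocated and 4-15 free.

Answer: [0-5 ALLOC][6-7 FREE][8-17 ALLOC][18-28 ALLOC][29-57 FREE]

Derivation:
Op 1: a = malloc(6) -> a = 0; heap: [0-5 ALLOC][6-57 FREE]
Op 2: b = malloc(13) -> b = 6; heap: [0-5 ALLOC][6-18 ALLOC][19-57 FREE]
Op 3: c = malloc(10) -> c = 19; heap: [0-5 ALLOC][6-18 ALLOC][19-28 ALLOC][29-57 FREE]
Op 4: free(c) -> (freed c); heap: [0-5 ALLOC][6-18 ALLOC][19-57 FREE]
Op 5: b = realloc(b, 2) -> b = 6; heap: [0-5 ALLOC][6-7 ALLOC][8-57 FREE]
Op 6: d = malloc(10) -> d = 8; heap: [0-5 ALLOC][6-7 ALLOC][8-17 ALLOC][18-57 FREE]
Op 7: free(b) -> (freed b); heap: [0-5 ALLOC][6-7 FREE][8-17 ALLOC][18-57 FREE]
Op 8: e = malloc(11) -> e = 18; heap: [0-5 ALLOC][6-7 FREE][8-17 ALLOC][18-28 ALLOC][29-57 FREE]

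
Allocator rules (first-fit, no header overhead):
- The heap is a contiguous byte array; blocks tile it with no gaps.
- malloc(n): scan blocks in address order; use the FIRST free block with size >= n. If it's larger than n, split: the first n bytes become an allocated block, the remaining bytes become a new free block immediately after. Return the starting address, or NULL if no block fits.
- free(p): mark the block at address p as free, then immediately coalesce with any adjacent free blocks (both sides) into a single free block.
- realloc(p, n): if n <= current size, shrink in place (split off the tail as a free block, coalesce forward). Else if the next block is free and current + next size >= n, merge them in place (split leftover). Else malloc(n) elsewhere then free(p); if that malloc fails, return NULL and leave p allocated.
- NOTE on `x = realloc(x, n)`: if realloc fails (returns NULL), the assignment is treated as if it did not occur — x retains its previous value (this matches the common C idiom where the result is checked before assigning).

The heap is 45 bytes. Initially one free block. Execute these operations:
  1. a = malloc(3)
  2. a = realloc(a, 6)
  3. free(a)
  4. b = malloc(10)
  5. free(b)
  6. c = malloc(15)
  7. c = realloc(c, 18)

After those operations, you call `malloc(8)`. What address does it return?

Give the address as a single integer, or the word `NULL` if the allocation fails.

Answer: 18

Derivation:
Op 1: a = malloc(3) -> a = 0; heap: [0-2 ALLOC][3-44 FREE]
Op 2: a = realloc(a, 6) -> a = 0; heap: [0-5 ALLOC][6-44 FREE]
Op 3: free(a) -> (freed a); heap: [0-44 FREE]
Op 4: b = malloc(10) -> b = 0; heap: [0-9 ALLOC][10-44 FREE]
Op 5: free(b) -> (freed b); heap: [0-44 FREE]
Op 6: c = malloc(15) -> c = 0; heap: [0-14 ALLOC][15-44 FREE]
Op 7: c = realloc(c, 18) -> c = 0; heap: [0-17 ALLOC][18-44 FREE]
malloc(8): first-fit scan over [0-17 ALLOC][18-44 FREE] -> 18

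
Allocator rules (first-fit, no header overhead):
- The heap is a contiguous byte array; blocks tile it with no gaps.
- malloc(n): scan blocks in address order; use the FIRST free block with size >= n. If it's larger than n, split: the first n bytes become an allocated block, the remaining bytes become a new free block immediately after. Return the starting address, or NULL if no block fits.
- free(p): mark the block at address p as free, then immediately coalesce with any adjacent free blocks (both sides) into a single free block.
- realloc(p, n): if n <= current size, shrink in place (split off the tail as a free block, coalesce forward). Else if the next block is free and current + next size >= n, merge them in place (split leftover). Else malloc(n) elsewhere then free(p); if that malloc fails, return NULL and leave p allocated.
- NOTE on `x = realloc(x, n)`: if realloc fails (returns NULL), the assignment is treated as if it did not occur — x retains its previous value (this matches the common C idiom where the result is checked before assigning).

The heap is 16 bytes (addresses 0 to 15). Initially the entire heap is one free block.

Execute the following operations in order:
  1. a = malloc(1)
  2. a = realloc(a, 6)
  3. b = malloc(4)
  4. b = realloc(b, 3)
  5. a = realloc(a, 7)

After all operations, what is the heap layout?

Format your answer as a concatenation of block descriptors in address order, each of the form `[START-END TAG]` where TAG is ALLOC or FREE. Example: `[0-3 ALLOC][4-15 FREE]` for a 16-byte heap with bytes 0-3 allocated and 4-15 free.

Op 1: a = malloc(1) -> a = 0; heap: [0-0 ALLOC][1-15 FREE]
Op 2: a = realloc(a, 6) -> a = 0; heap: [0-5 ALLOC][6-15 FREE]
Op 3: b = malloc(4) -> b = 6; heap: [0-5 ALLOC][6-9 ALLOC][10-15 FREE]
Op 4: b = realloc(b, 3) -> b = 6; heap: [0-5 ALLOC][6-8 ALLOC][9-15 FREE]
Op 5: a = realloc(a, 7) -> a = 9; heap: [0-5 FREE][6-8 ALLOC][9-15 ALLOC]

Answer: [0-5 FREE][6-8 ALLOC][9-15 ALLOC]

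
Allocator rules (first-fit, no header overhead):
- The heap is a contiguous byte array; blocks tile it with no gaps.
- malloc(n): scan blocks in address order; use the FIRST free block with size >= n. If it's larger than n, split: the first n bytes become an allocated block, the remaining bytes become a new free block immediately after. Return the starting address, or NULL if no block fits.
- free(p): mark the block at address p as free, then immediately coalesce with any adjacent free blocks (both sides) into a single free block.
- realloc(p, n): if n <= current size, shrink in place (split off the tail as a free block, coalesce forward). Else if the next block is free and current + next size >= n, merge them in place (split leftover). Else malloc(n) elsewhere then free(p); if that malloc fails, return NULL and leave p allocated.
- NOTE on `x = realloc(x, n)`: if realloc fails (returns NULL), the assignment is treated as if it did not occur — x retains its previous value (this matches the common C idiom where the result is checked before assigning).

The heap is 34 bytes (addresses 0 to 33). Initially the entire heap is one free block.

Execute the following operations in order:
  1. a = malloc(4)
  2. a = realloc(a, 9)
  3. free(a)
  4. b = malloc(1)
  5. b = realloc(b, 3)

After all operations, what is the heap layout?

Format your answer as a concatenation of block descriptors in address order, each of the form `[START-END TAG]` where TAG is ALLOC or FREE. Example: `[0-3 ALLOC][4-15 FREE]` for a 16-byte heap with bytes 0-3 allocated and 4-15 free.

Op 1: a = malloc(4) -> a = 0; heap: [0-3 ALLOC][4-33 FREE]
Op 2: a = realloc(a, 9) -> a = 0; heap: [0-8 ALLOC][9-33 FREE]
Op 3: free(a) -> (freed a); heap: [0-33 FREE]
Op 4: b = malloc(1) -> b = 0; heap: [0-0 ALLOC][1-33 FREE]
Op 5: b = realloc(b, 3) -> b = 0; heap: [0-2 ALLOC][3-33 FREE]

Answer: [0-2 ALLOC][3-33 FREE]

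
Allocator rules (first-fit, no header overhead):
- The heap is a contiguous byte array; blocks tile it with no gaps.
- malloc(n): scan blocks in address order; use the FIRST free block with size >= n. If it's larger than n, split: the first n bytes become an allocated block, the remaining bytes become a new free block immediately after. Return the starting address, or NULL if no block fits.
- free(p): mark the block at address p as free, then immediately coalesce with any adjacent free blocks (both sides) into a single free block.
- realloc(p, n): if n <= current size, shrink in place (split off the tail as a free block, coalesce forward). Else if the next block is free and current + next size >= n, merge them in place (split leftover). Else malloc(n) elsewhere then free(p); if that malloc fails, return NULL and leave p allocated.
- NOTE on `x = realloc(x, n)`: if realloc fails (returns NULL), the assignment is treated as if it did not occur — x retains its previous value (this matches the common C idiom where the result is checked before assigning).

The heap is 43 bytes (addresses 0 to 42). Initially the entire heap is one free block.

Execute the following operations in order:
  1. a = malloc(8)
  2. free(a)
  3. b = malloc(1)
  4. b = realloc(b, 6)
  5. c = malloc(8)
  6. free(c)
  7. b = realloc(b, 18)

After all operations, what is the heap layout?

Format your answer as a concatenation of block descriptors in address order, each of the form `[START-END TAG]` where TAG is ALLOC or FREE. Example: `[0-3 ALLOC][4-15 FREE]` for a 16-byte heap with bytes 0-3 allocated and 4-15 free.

Op 1: a = malloc(8) -> a = 0; heap: [0-7 ALLOC][8-42 FREE]
Op 2: free(a) -> (freed a); heap: [0-42 FREE]
Op 3: b = malloc(1) -> b = 0; heap: [0-0 ALLOC][1-42 FREE]
Op 4: b = realloc(b, 6) -> b = 0; heap: [0-5 ALLOC][6-42 FREE]
Op 5: c = malloc(8) -> c = 6; heap: [0-5 ALLOC][6-13 ALLOC][14-42 FREE]
Op 6: free(c) -> (freed c); heap: [0-5 ALLOC][6-42 FREE]
Op 7: b = realloc(b, 18) -> b = 0; heap: [0-17 ALLOC][18-42 FREE]

Answer: [0-17 ALLOC][18-42 FREE]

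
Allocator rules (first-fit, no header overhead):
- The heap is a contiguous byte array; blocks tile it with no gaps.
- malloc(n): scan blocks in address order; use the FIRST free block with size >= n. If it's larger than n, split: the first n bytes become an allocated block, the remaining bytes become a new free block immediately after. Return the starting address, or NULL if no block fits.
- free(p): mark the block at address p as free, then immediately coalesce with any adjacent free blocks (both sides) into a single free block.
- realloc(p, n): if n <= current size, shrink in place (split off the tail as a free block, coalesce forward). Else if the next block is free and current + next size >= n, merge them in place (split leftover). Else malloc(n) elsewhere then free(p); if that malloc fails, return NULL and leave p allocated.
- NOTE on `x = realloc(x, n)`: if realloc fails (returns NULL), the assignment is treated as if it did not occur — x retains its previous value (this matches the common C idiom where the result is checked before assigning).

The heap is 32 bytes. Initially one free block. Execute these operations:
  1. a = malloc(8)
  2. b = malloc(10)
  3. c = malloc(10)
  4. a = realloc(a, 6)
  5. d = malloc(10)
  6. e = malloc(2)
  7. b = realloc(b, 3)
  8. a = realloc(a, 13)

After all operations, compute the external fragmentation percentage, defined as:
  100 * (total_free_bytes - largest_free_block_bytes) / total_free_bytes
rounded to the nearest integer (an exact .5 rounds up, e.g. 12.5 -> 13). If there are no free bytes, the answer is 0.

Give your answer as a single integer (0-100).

Answer: 36

Derivation:
Op 1: a = malloc(8) -> a = 0; heap: [0-7 ALLOC][8-31 FREE]
Op 2: b = malloc(10) -> b = 8; heap: [0-7 ALLOC][8-17 ALLOC][18-31 FREE]
Op 3: c = malloc(10) -> c = 18; heap: [0-7 ALLOC][8-17 ALLOC][18-27 ALLOC][28-31 FREE]
Op 4: a = realloc(a, 6) -> a = 0; heap: [0-5 ALLOC][6-7 FREE][8-17 ALLOC][18-27 ALLOC][28-31 FREE]
Op 5: d = malloc(10) -> d = NULL; heap: [0-5 ALLOC][6-7 FREE][8-17 ALLOC][18-27 ALLOC][28-31 FREE]
Op 6: e = malloc(2) -> e = 6; heap: [0-5 ALLOC][6-7 ALLOC][8-17 ALLOC][18-27 ALLOC][28-31 FREE]
Op 7: b = realloc(b, 3) -> b = 8; heap: [0-5 ALLOC][6-7 ALLOC][8-10 ALLOC][11-17 FREE][18-27 ALLOC][28-31 FREE]
Op 8: a = realloc(a, 13) -> NULL (a unchanged); heap: [0-5 ALLOC][6-7 ALLOC][8-10 ALLOC][11-17 FREE][18-27 ALLOC][28-31 FREE]
Free blocks: [7 4] total_free=11 largest=7 -> 100*(11-7)/11 = 400/11 ≈ 36.364 -> rounds to 36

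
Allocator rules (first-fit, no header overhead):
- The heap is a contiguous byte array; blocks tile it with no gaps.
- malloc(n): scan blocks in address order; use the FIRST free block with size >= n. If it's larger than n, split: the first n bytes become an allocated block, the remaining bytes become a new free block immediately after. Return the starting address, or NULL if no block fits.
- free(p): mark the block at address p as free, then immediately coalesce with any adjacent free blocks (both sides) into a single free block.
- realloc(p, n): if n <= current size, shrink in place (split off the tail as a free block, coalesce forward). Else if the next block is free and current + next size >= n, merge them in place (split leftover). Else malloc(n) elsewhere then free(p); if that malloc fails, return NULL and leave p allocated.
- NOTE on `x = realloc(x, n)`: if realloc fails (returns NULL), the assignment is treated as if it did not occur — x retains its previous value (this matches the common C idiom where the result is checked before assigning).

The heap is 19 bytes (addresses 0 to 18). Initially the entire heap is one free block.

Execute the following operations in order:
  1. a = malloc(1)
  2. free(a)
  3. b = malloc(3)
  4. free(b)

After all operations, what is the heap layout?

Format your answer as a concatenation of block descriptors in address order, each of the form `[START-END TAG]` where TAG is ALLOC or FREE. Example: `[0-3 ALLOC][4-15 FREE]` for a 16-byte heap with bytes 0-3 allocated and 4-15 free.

Answer: [0-18 FREE]

Derivation:
Op 1: a = malloc(1) -> a = 0; heap: [0-0 ALLOC][1-18 FREE]
Op 2: free(a) -> (freed a); heap: [0-18 FREE]
Op 3: b = malloc(3) -> b = 0; heap: [0-2 ALLOC][3-18 FREE]
Op 4: free(b) -> (freed b); heap: [0-18 FREE]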